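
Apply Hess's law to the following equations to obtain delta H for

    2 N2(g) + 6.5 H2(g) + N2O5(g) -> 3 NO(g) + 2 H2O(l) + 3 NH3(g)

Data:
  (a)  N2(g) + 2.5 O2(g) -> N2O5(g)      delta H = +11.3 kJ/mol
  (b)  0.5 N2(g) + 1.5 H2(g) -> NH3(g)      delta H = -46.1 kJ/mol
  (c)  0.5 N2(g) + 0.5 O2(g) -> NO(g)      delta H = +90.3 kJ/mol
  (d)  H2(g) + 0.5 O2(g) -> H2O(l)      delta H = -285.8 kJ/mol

(a) reversed: -11.3 kJ/mol
(b) × 3: (3)·(-46.1) = -138.3 kJ/mol
(c) × 3: (3)·(+90.3) = +270.9 kJ/mol
(d) × 2: (2)·(-285.8) = -571.6 kJ/mol
Combining the equations, delta H = (-1)·(+11.3) + (3)·(-46.1) + (3)·(+90.3) + (2)·(-285.8) = -450.3 kJ/mol

delta H = -450.3 kJ/mol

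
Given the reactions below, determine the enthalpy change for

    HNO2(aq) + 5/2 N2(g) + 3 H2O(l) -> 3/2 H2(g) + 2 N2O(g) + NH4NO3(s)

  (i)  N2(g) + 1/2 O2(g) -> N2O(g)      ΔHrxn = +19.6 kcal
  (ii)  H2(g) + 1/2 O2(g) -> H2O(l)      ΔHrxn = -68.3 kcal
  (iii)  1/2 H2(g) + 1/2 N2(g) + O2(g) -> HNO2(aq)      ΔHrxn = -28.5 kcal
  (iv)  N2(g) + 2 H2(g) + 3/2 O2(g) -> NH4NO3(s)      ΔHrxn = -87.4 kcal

(i) × 2 (×2 to match 2 N2O(g) in the target): (2)·(+19.6) = +39.2 kcal
(ii) reversed and × 3 (H2O(l) must end up as a reactant; scale by 3 for the 3 H2O(l)): (-3)·(-68.3) = +204.9 kcal
(iii) reversed (reverse to put HNO2(aq) on the reactant side): +28.5 kcal
(iv) as written (NH4NO3(s) already on the product side): -87.4 kcal
By Hess's law, ΔHrxn = (+39.2) + (+204.9) + (+28.5) + (-87.4) = 185.2 kcal

ΔHrxn = 185.2 kcal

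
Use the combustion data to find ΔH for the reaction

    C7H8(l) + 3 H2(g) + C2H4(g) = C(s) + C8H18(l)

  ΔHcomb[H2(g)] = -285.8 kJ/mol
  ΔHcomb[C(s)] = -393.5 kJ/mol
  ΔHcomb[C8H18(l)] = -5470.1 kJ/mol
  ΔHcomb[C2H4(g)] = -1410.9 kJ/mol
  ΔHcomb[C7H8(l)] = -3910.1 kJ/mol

With combustion enthalpies, reactants minus products:
= [1·(-3910.1) + 3·(-285.8) + 1·(-1410.9)] − [1·(-393.5) + 1·(-5470.1)]
= -314.8 kJ/mol

ΔH = -314.8 kJ/mol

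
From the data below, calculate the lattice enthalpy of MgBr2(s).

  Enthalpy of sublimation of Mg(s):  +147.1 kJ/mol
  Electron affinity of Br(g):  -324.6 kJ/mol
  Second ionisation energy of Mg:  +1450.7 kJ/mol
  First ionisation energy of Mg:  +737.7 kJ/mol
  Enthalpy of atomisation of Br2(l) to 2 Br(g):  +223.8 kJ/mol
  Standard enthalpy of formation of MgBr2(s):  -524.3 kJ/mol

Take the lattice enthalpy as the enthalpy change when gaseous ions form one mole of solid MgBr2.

ΔHf° = 1·ΔHsub + 1·(ΣIE) + 1·D(Br2) + 2·EA + U
-524.3 = 1·(+147.1) + 1·(+2188.4) + 1·(+223.8) + 2·(-324.6) + U
U = -524.3 − (+1910.1) = -2434.4 kJ/mol

U = -2434.4 kJ/mol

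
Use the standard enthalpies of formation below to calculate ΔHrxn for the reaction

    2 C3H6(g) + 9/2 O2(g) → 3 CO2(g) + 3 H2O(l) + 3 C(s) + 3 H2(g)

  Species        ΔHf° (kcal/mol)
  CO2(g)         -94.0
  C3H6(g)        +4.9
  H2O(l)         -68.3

Products: 3·(-94.0) + 3·(-68.3) + 3·(+0.0) + 3·(+0.0) = -486.9
Reactants: 2·(+4.9) + 9/2·(+0.0) = +9.8
ΔHrxn = (-486.9) − (+9.8) = -496.7 kcal/mol

ΔHrxn = -496.7 kcal/mol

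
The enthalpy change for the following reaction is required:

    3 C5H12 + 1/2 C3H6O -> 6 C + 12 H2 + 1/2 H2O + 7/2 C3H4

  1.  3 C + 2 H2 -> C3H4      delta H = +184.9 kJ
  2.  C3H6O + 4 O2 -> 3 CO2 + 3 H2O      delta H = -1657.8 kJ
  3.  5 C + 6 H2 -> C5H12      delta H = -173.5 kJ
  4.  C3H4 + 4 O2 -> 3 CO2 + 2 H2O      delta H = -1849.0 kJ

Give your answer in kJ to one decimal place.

delta H = 1170.8 kJ

eq. 1 × 3: (3)·(+184.9) = +554.7 kJ
eq. 2 × 1/2 (scale by 1/2 for the 1/2 C3H6O): (1/2)·(-1657.8) = -828.9 kJ
eq. 3 reversed and × 3 (reverse to put C5H12 on the reactant side; scale by 3 for the 3 C5H12): (-3)·(-173.5) = +520.5 kJ
eq. 4 reversed and × 1/2: (-1/2)·(-1849.0) = +924.5 kJ
By Hess's law, delta H = (3)·(+184.9) + (1/2)·(-1657.8) + (-3)·(-173.5) + (-1/2)·(-1849.0) = 1170.8 kJ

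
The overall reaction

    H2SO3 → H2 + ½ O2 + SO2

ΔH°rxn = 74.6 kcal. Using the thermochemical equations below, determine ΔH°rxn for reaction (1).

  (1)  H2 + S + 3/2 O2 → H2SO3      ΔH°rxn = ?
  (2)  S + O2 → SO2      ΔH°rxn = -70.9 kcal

ΔH°rxn = -145.5 kcal

(1) reversed (H2SO3 must end up as a reactant): contributes −x
(2) as written (SO2 already on the product side): -70.9 kcal
+74.6 = (-70.9) − x
x = (+74.6 − (-70.9)) / (-1) = -145.5 kcal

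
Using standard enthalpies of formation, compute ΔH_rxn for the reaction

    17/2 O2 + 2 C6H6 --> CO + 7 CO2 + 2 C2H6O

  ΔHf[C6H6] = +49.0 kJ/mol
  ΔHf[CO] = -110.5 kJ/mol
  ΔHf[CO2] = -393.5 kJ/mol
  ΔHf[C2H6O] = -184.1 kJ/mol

ΔH_rxn = -3331.2 kJ/mol

ΔH°rxn = Σ nΔHf°(products) − Σ nΔHf°(reactants).
Products: 1·(-110.5) + 7·(-393.5) + 2·(-184.1) = -3233.2
Reactants: 17/2·(+0.0) + 2·(+49.0) = +98.0
ΔH_rxn = (-3233.2) − (+98.0) = -3331.2 kJ/mol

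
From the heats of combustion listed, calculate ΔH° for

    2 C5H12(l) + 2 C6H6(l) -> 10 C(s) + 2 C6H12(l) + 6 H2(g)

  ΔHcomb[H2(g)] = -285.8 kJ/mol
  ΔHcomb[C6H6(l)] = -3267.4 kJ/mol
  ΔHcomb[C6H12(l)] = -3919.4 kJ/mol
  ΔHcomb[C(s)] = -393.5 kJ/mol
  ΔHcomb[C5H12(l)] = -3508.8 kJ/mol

ΔH° = -63.8 kJ/mol

Using ΔH = Σ nΔHc°(reactants) − Σ nΔHc°(products):
= [2·(-3508.8) + 2·(-3267.4)] − [10·(-393.5) + 2·(-3919.4) + 6·(-285.8)]
= -63.8 kJ/mol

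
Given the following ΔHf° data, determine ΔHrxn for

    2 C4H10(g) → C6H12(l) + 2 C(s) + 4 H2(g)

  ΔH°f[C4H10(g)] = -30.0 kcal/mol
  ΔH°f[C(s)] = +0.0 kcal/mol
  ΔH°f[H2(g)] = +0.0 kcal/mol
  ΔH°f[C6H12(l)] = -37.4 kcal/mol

ΔH°rxn = Σ nΔHf°(products) − Σ nΔHf°(reactants).
Products: 1·(-37.4) + 2·(+0.0) + 4·(+0.0) = -37.4
Reactants: 2·(-30.0) = -60.0
ΔHrxn = (-37.4) − (-60.0) = 22.6 kcal/mol

ΔHrxn = 22.6 kcal/mol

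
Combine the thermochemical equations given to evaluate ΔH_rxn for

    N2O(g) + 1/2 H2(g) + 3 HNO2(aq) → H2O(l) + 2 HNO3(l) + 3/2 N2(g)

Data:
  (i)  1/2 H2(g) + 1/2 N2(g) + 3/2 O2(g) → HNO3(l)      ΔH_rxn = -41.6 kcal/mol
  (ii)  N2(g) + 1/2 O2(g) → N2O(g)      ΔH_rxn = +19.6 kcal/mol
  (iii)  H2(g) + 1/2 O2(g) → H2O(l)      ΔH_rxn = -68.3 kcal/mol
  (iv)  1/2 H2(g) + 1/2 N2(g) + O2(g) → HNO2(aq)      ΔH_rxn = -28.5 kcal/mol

(i) × 2: (2)·(-41.6) = -83.2 kcal/mol
(ii) reversed: -19.6 kcal/mol
(iii) as written: -68.3 kcal/mol
(iv) reversed and × 3: (-3)·(-28.5) = +85.5 kcal/mol
By Hess's law, ΔH_rxn = (2)·(-41.6) + (-1)·(+19.6) + (1)·(-68.3) + (-3)·(-28.5) = -85.6 kcal/mol

ΔH_rxn = -85.6 kcal/mol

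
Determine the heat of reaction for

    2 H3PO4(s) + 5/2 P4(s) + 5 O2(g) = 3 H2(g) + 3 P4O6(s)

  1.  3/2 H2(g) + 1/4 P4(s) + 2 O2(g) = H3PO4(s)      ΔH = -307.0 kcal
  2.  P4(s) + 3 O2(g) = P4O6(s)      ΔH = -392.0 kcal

eq. 1 reversed and × 2: (-2)·(-307.0) = +614.0 kcal
eq. 2 × 3: (3)·(-392.0) = -1176.0 kcal
Since enthalpy is a state function, ΔH = (-2)·(-307.0) + (3)·(-392.0) = -562.0 kcal

ΔH = -562.0 kcal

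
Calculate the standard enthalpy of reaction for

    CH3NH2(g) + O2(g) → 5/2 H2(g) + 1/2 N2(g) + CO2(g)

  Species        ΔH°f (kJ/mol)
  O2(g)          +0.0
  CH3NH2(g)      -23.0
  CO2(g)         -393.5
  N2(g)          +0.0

ΔH°rxn = -370.5 kJ/mol

Products: 5/2·(+0.0) + 1/2·(+0.0) + 1·(-393.5) = -393.5
Reactants: 1·(-23.0) + 1·(+0.0) = -23.0
ΔH°rxn = (-393.5) − (-23.0) = -370.5 kJ/mol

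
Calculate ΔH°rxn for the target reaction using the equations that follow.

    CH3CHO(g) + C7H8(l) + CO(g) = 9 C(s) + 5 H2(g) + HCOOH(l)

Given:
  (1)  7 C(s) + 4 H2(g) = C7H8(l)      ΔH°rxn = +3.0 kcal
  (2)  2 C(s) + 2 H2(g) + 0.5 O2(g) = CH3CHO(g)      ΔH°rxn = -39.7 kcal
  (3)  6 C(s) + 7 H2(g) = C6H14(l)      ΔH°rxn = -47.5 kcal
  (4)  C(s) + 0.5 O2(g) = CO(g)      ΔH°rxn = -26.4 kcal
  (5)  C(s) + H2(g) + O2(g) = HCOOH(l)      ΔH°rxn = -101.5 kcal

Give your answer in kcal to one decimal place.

ΔH°rxn = -38.4 kcal

(1) reversed: -3.0 kcal
(2) reversed: +39.7 kcal
(3): not needed.
(4) reversed: +26.4 kcal
(5) as written: -101.5 kcal
ΔH°rxn = (-1)·(+3.0) + (-1)·(-39.7) + (-1)·(-26.4) + (1)·(-101.5) = -38.4 kcal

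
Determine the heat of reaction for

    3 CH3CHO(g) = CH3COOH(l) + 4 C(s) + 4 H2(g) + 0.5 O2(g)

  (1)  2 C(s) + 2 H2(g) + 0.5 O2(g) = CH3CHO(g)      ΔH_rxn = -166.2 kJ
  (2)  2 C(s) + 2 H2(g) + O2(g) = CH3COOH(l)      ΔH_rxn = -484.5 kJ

ΔH_rxn = 14.1 kJ

(1) reversed and × 3: (-3)·(-166.2) = +498.6 kJ
(2) as written: -484.5 kJ
ΔH_rxn = (+498.6) + (-484.5) = 14.1 kJ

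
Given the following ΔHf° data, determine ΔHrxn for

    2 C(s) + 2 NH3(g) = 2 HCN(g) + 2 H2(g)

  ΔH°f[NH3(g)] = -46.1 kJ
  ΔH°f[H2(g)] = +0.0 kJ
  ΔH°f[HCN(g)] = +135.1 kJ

ΔH°rxn = Σ nΔHf°(products) − Σ nΔHf°(reactants).
Products: 2·(+135.1) + 2·(+0.0) = +270.2
Reactants: 2·(+0.0) + 2·(-46.1) = -92.2
ΔHrxn = (+270.2) − (-92.2) = 362.4 kJ

ΔHrxn = 362.4 kJ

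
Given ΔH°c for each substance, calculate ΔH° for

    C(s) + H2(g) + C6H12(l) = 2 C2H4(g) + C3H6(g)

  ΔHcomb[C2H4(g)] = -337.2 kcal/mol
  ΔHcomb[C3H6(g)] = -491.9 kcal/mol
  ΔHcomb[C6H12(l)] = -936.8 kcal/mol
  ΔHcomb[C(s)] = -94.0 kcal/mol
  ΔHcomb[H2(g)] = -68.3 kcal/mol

ΔH° = 67.2 kcal/mol

Using ΔH = Σ nΔHc°(reactants) − Σ nΔHc°(products):
= [1·(-94.0) + 1·(-68.3) + 1·(-936.8)] − [2·(-337.2) + 1·(-491.9)]
= 67.2 kcal/mol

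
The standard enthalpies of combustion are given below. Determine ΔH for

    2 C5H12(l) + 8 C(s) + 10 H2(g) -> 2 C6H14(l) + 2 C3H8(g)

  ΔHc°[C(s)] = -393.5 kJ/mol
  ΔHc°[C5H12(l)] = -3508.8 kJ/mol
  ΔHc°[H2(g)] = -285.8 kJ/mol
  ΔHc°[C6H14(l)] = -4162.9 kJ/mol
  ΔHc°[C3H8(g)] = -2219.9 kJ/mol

Using ΔH = Σ nΔHc°(reactants) − Σ nΔHc°(products):
= [2·(-3508.8) + 8·(-393.5) + 10·(-285.8)] − [2·(-4162.9) + 2·(-2219.9)]
= -258.0 kJ/mol

ΔH = -258.0 kJ/mol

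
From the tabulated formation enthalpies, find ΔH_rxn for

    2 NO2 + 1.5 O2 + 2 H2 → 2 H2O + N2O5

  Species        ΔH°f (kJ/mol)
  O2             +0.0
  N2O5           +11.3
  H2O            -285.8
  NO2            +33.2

Products: 2·(-285.8) + 1·(+11.3) = -560.3
Reactants: 2·(+33.2) + 3/2·(+0.0) + 2·(+0.0) = +66.4
ΔH_rxn = (-560.3) − (+66.4) = -626.7 kJ/mol

ΔH_rxn = -626.7 kJ/mol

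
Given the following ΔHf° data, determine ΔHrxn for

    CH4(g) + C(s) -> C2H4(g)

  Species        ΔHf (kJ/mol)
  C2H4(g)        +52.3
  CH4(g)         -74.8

ΔHrxn = 127.1 kJ/mol

Products: 1·(+52.3) = +52.3
Reactants: 1·(-74.8) + 1·(+0.0) = -74.8
ΔHrxn = (+52.3) − (-74.8) = 127.1 kJ/mol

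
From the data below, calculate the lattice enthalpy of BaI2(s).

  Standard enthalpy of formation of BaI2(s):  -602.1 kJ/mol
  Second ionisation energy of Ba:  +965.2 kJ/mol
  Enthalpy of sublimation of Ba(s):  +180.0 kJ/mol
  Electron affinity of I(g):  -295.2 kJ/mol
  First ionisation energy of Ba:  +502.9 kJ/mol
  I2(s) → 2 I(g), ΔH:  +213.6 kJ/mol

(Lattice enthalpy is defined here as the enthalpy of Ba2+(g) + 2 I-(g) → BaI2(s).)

ΔHf° = 1·ΔHsub + 1·(ΣIE) + 1·D(I2) + 2·EA + U
-602.1 = 1·(+180.0) + 1·(+1468.1) + 1·(+213.6) + 2·(-295.2) + U
U = -602.1 − (+1271.3) = -1873.4 kJ/mol

U = -1873.4 kJ/mol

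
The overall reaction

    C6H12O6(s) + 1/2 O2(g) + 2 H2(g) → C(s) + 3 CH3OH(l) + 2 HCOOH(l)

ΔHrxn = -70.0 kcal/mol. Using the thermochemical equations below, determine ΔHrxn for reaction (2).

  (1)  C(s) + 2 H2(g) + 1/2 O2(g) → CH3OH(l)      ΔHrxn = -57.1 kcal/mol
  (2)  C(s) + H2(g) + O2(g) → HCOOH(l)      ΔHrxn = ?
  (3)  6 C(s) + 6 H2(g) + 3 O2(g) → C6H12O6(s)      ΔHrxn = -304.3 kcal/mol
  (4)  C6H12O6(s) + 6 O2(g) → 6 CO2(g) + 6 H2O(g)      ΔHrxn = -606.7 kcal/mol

ΔHrxn = -101.5 kcal/mol

(1) × 3 (×3 to match 3 CH3OH(l) in the target): (3)·(-57.1) = -171.3 kcal/mol
(2) × 2 (scale by 2 for the 2 HCOOH(l)): contributes 2·x
(3) reversed: +304.3 kcal/mol
(4): not needed (H2O(g) appears nowhere else).
-70.0 = (-171.3) + (+304.3) + 2·x
x = (-70.0 − (+133.0)) / (2) = -101.5 kcal/mol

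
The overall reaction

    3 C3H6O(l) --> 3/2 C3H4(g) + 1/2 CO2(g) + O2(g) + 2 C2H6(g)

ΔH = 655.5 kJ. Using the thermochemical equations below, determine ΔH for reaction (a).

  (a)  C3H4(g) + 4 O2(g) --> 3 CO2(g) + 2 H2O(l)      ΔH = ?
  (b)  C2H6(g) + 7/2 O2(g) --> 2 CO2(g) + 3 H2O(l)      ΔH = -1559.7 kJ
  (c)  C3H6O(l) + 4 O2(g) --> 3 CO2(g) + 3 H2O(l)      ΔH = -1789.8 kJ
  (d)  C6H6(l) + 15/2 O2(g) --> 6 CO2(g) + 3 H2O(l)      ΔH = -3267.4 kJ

ΔH = -1937.0 kJ

(a) reversed and × 3/2: contributes −3/2·x
(b) reversed and × 2: (-2)·(-1559.7) = +3119.4 kJ
(c) × 3: (3)·(-1789.8) = -5369.4 kJ
(d): not needed.
+655.5 = (+3119.4) + (-5369.4) − 3/2·x
x = (+655.5 − (-2250.0)) / (-3/2) = -1937.0 kJ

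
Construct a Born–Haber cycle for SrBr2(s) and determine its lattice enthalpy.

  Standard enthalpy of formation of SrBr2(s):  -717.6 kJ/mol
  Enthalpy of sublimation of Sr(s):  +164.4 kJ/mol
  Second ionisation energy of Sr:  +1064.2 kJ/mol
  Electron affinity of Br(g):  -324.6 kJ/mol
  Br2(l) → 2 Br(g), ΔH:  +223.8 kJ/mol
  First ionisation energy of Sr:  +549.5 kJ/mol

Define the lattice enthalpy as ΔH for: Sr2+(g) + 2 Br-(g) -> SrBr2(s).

ΔHf° = 1·ΔHsub + 1·(ΣIE) + 1·D(Br2) + 2·EA + U
-717.6 = 1·(+164.4) + 1·(+1613.7) + 1·(+223.8) + 2·(-324.6) + U
U = -717.6 − (+1352.7) = -2070.3 kJ/mol

U = -2070.3 kJ/mol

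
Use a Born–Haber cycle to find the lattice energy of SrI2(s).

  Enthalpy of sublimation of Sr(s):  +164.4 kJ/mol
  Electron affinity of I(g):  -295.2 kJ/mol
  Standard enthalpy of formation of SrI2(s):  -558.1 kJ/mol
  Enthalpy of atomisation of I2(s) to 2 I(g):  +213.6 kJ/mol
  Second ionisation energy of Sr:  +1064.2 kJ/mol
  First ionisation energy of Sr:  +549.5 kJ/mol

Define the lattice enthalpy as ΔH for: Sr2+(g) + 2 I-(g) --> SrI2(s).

U = -1959.4 kJ/mol

ΔHf° = 1·ΔHsub + 1·(ΣIE) + 1·D(I2) + 2·EA + U
-558.1 = 1·(+164.4) + 1·(+1613.7) + 1·(+213.6) + 2·(-295.2) + U
U = -558.1 − (+1401.3) = -1959.4 kJ/mol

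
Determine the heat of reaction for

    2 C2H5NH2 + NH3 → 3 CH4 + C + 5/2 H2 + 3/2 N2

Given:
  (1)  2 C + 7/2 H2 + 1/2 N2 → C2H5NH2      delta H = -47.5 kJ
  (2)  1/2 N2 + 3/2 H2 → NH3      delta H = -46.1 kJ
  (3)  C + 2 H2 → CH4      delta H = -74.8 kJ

delta H = -83.3 kJ

(1) reversed and × 2: (-2)·(-47.5) = +95.0 kJ
(2) reversed: +46.1 kJ
(3) × 3: (3)·(-74.8) = -224.4 kJ
delta H = (-2)·(-47.5) + (-1)·(-46.1) + (3)·(-74.8) = -83.3 kJ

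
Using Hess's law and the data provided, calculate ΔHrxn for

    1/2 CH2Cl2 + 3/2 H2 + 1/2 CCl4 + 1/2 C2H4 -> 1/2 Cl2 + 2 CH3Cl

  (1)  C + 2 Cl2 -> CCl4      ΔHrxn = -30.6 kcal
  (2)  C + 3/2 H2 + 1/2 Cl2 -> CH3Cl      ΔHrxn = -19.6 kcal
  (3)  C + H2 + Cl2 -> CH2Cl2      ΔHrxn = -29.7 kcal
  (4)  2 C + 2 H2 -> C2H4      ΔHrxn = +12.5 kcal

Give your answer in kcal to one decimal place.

(1) reversed and × 1/2: (-1/2)·(-30.6) = +15.3 kcal
(2) × 2: (2)·(-19.6) = -39.2 kcal
(3) reversed and × 1/2: (-1/2)·(-29.7) = +14.85 kcal
(4) reversed and × 1/2: (-1/2)·(+12.5) = -6.25 kcal
ΔHrxn = (-1/2)·(-30.6) + (2)·(-19.6) + (-1/2)·(-29.7) + (-1/2)·(+12.5) = -15.3 kcal

ΔHrxn = -15.3 kcal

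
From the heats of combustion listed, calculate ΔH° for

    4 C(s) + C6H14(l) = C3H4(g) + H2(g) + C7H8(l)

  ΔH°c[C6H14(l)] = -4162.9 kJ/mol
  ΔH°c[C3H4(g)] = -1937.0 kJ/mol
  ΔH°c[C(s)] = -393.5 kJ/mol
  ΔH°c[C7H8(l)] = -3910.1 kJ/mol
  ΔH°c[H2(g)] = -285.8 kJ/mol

With combustion enthalpies, reactants minus products:
= [4·(-393.5) + 1·(-4162.9)] − [1·(-1937.0) + 1·(-285.8) + 1·(-3910.1)]
= 396.0 kJ/mol

ΔH° = 396.0 kJ/mol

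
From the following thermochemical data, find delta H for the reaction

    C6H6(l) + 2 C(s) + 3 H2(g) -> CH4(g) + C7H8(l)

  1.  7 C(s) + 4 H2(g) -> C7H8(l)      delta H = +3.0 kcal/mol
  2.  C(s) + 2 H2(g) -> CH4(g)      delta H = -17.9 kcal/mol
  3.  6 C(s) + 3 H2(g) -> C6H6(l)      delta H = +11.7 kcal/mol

delta H = -26.6 kcal/mol

eq. 1 as written (C7H8(l) already on the product side): +3.0 kcal/mol
eq. 2 as written (CH4(g) already on the product side): -17.9 kcal/mol
eq. 3 reversed (reverse to put C6H6(l) on the reactant side): -11.7 kcal/mol
Summing the manipulated equations, delta H = (+3.0) + (-17.9) + (-11.7) = -26.6 kcal/mol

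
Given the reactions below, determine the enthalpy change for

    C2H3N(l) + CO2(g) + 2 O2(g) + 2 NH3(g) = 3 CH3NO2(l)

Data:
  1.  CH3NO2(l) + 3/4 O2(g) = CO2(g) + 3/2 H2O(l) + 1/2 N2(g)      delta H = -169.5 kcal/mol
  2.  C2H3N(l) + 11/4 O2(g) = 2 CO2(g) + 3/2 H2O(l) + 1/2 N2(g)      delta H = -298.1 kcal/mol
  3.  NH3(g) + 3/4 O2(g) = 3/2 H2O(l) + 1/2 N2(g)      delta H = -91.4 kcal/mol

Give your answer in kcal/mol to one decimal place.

eq. 1 reversed and × 3: (-3)·(-169.5) = +508.5 kcal/mol
eq. 2 as written: -298.1 kcal/mol
eq. 3 × 2: (2)·(-91.4) = -182.8 kcal/mol
delta H = (-3)·(-169.5) + (1)·(-298.1) + (2)·(-91.4) = 27.6 kcal/mol

delta H = 27.6 kcal/mol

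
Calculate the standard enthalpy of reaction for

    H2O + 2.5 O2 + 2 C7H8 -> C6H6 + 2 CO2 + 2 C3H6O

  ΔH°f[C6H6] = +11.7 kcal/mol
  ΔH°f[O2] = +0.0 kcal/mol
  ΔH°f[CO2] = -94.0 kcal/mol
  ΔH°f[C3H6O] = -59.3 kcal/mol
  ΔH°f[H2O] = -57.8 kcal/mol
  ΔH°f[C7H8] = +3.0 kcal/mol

ΔH°rxn = -243.1 kcal/mol

Products: 1·(+11.7) + 2·(-94.0) + 2·(-59.3) = -294.9
Reactants: 1·(-57.8) + 5/2·(+0.0) + 2·(+3.0) = -51.8
ΔH°rxn = (-294.9) − (-51.8) = -243.1 kcal/mol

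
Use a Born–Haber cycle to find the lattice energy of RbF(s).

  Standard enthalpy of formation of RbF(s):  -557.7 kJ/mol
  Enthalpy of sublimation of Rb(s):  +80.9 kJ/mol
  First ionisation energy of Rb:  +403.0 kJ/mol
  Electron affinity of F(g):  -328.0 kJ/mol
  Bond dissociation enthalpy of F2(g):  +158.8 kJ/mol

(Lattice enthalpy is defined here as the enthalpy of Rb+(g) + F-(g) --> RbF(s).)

U = -793.0 kJ/mol

ΔHf° = 1·ΔHsub + 1·(ΣIE) + 1/2·D(F2) + 1·EA + U
-557.7 = 1·(+80.9) + 1·(+403.0) + 1/2·(+158.8) + 1·(-328.0) + U
U = -557.7 − (+235.3) = -793.0 kJ/mol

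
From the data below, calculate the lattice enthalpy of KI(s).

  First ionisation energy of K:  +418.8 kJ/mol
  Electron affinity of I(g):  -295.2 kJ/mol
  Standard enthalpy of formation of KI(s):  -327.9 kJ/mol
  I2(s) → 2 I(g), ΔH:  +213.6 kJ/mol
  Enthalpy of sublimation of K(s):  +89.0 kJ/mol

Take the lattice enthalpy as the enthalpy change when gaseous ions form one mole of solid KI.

ΔHf° = 1·ΔHsub + 1·(ΣIE) + 1/2·D(I2) + 1·EA + U
-327.9 = 1·(+89.0) + 1·(+418.8) + 1/2·(+213.6) + 1·(-295.2) + U
U = -327.9 − (+319.4) = -647.3 kJ/mol

U = -647.3 kJ/mol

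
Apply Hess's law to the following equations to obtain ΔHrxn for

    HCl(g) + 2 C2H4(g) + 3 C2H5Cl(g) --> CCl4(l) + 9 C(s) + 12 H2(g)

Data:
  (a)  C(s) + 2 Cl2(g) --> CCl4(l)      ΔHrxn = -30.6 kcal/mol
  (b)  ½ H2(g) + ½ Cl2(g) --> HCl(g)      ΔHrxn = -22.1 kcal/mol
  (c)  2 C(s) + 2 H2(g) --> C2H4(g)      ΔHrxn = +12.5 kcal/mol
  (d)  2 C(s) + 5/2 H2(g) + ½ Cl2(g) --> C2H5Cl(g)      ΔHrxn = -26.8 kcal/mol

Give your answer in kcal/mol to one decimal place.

(a) as written: -30.6 kcal/mol
(b) reversed: +22.1 kcal/mol
(c) reversed and × 2: (-2)·(+12.5) = -25.0 kcal/mol
(d) reversed and × 3: (-3)·(-26.8) = +80.4 kcal/mol
Combining the equations, ΔHrxn = (-30.6) + (+22.1) + (-25.0) + (+80.4) = 46.9 kcal/mol

ΔHrxn = 46.9 kcal/mol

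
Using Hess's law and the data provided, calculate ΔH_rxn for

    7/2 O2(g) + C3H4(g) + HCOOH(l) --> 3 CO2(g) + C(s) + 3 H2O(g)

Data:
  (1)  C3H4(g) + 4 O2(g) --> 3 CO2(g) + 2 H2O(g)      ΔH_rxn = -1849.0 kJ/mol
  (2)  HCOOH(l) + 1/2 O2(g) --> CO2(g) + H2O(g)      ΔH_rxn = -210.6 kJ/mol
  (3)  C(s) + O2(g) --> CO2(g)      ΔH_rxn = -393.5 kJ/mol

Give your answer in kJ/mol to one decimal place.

(1) as written: -1849.0 kJ/mol
(2) as written: -210.6 kJ/mol
(3) reversed: +393.5 kJ/mol
By Hess's law, ΔH_rxn = (-1849.0) + (-210.6) + (+393.5) = -1666.1 kJ/mol

ΔH_rxn = -1666.1 kJ/mol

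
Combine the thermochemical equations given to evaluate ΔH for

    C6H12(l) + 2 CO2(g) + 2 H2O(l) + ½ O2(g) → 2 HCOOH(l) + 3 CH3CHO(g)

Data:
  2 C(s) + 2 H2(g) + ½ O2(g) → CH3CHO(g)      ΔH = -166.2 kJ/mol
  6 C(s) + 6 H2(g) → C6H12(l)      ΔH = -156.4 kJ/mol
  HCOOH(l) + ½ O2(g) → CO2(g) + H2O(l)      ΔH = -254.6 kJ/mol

equation 1 × 3 (scale by 3 for the 3 CH3CHO(g)): (3)·(-166.2) = -498.6 kJ/mol
equation 2 reversed (C6H12(l) must end up as a reactant): +156.4 kJ/mol
equation 3 reversed and × 2 (reverse to put HCOOH(l) on the product side; ×2 to match 2 HCOOH(l) in the target): (-2)·(-254.6) = +509.2 kJ/mol
Since enthalpy is a state function, ΔH = (-498.6) + (+156.4) + (+509.2) = 167.0 kJ/mol

ΔH = 167.0 kJ/mol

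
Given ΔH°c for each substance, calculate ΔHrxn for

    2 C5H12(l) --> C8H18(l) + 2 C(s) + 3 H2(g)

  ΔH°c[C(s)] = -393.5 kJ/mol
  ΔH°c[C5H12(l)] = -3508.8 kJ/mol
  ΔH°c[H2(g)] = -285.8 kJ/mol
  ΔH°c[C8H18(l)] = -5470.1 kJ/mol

ΔHrxn = 96.9 kJ/mol

Using ΔH = Σ nΔHc°(reactants) − Σ nΔHc°(products):
= [2·(-3508.8)] − [1·(-5470.1) + 2·(-393.5) + 3·(-285.8)]
= 96.9 kJ/mol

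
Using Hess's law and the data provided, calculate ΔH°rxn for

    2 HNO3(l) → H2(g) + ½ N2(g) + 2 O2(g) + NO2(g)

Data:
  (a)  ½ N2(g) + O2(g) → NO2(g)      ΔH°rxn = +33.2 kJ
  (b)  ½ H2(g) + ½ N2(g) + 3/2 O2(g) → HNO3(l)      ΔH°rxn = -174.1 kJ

(a) as written (NO2(g) already on the product side): +33.2 kJ
(b) reversed and × 2 (reverse to put HNO3(l) on the reactant side; scale by 2 for the 2 HNO3(l)): (-2)·(-174.1) = +348.2 kJ
Combining the equations, ΔH°rxn = (+33.2) + (+348.2) = 381.4 kJ

ΔH°rxn = 381.4 kJ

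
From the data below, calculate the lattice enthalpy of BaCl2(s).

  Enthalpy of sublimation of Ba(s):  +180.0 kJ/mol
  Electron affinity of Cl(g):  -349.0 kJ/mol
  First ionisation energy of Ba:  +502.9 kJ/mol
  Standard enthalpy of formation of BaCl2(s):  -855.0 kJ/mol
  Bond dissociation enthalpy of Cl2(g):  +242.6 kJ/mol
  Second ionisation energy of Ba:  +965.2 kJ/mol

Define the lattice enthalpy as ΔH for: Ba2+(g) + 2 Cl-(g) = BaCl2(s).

ΔHf° = 1·ΔHsub + 1·(ΣIE) + 1·D(Cl2) + 2·EA + U
-855.0 = 1·(+180.0) + 1·(+1468.1) + 1·(+242.6) + 2·(-349.0) + U
U = -855.0 − (+1192.7) = -2047.7 kJ/mol

U = -2047.7 kJ/mol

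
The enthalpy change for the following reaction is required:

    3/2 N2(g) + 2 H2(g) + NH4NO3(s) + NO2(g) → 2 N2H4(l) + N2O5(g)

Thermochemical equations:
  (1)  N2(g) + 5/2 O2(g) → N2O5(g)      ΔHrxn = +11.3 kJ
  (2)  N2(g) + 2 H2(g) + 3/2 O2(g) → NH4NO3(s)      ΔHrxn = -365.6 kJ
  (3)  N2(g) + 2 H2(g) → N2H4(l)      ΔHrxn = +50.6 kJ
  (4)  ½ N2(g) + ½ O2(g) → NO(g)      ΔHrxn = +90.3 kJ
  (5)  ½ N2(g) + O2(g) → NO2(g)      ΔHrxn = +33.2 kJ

ΔHrxn = 444.9 kJ

(1) as written (N2O5(g) already on the product side): +11.3 kJ
(2) reversed (NH4NO3(s) must end up as a reactant): +365.6 kJ
(3) × 2 (scale by 2 for the 2 N2H4(l)): (2)·(+50.6) = +101.2 kJ
(4): not needed (NO(g) appears nowhere else).
(5) reversed (reverse to put NO2(g) on the reactant side): -33.2 kJ
Since enthalpy is a state function, ΔHrxn = (+11.3) + (+365.6) + (+101.2) + (-33.2) = 444.9 kJ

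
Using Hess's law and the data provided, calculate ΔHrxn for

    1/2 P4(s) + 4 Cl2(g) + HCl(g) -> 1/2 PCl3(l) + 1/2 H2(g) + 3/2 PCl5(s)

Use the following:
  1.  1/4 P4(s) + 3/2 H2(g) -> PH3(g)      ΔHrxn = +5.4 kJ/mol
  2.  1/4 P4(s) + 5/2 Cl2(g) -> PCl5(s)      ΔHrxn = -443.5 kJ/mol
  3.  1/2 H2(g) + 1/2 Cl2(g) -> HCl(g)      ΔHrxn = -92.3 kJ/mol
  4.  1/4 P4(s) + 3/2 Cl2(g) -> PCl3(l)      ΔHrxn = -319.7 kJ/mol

ΔHrxn = -732.8 kJ/mol

eq. 1: not needed.
eq. 2 × 3/2: (3/2)·(-443.5) = -665.25 kJ/mol
eq. 3 reversed: +92.3 kJ/mol
eq. 4 × 1/2: (1/2)·(-319.7) = -159.85 kJ/mol
By Hess's law, ΔHrxn = (-665.25) + (+92.3) + (-159.85) = -732.8 kJ/mol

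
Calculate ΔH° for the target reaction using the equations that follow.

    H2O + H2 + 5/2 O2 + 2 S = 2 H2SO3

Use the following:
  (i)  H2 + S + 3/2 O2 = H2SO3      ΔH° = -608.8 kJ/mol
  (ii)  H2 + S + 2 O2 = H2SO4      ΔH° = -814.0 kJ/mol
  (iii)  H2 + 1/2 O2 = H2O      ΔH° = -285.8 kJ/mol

ΔH° = -931.8 kJ/mol

(i) × 2 (scale by 2 for the 2 H2SO3): (2)·(-608.8) = -1217.6 kJ/mol
(ii): not needed (H2SO4 appears nowhere else).
(iii) reversed (reverse to put H2O on the reactant side): +285.8 kJ/mol
ΔH° = (2)·(-608.8) + (-1)·(-285.8) = -931.8 kJ/mol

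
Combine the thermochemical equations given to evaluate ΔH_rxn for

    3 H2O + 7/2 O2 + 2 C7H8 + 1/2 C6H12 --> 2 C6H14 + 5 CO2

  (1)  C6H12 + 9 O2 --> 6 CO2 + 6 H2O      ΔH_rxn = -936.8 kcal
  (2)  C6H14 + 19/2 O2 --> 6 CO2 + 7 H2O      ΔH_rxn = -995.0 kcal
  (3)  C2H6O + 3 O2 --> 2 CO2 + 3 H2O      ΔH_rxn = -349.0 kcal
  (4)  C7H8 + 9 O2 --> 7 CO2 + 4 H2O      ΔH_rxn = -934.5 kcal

(1) × 1/2: (1/2)·(-936.8) = -468.4 kcal
(2) reversed and × 2: (-2)·(-995.0) = +1990.0 kcal
(3): not needed.
(4) × 2: (2)·(-934.5) = -1869.0 kcal
Since enthalpy is a state function, ΔH_rxn = (-468.4) + (+1990.0) + (-1869.0) = -347.4 kcal

ΔH_rxn = -347.4 kcal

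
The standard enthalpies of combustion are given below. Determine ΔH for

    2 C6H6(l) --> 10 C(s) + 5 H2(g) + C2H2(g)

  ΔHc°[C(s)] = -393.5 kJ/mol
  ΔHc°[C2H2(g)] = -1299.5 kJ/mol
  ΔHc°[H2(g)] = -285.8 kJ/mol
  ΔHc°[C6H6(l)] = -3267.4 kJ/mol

Using ΔH = Σ nΔHc°(reactants) − Σ nΔHc°(products):
= [2·(-3267.4)] − [10·(-393.5) + 5·(-285.8) + 1·(-1299.5)]
= 128.7 kJ/mol

ΔH = 128.7 kJ/mol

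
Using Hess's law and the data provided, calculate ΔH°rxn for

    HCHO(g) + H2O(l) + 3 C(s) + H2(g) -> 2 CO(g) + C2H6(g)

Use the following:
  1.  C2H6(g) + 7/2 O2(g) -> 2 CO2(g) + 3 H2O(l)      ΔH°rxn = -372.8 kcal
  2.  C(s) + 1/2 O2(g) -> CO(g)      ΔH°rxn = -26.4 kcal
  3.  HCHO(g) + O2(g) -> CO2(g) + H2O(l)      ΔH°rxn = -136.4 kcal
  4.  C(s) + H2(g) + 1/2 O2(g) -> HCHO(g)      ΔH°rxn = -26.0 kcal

ΔH°rxn = 21.2 kcal

eq. 1 reversed: +372.8 kcal
eq. 2 × 2: (2)·(-26.4) = -52.8 kcal
eq. 3 × 2: (2)·(-136.4) = -272.8 kcal
eq. 4 as written: -26.0 kcal
ΔH°rxn = (+372.8) + (-52.8) + (-272.8) + (-26.0) = 21.2 kcal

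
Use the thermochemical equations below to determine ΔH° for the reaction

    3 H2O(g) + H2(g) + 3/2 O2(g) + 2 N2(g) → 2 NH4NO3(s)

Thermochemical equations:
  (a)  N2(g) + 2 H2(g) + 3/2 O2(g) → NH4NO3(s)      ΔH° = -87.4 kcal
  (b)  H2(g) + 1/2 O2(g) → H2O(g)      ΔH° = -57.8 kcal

ΔH° = -1.4 kcal

(a) × 2 (×2 to match 2 NH4NO3(s) in the target): (2)·(-87.4) = -174.8 kcal
(b) reversed and × 3 (H2O(g) must end up as a reactant; ×3 to match 3 H2O(g) in the target): (-3)·(-57.8) = +173.4 kcal
ΔH° = (2)·(-87.4) + (-3)·(-57.8) = -1.4 kcal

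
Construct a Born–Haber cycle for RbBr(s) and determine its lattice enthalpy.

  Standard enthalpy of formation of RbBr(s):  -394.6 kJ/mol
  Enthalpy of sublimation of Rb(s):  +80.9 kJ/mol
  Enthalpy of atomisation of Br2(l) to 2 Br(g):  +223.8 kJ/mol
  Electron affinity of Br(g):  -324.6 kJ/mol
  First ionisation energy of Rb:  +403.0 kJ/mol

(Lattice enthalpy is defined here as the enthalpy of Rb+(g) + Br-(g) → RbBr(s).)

ΔHf° = 1·ΔHsub + 1·(ΣIE) + 1/2·D(Br2) + 1·EA + U
-394.6 = 1·(+80.9) + 1·(+403.0) + 1/2·(+223.8) + 1·(-324.6) + U
U = -394.6 − (+271.2) = -665.8 kJ/mol

U = -665.8 kJ/mol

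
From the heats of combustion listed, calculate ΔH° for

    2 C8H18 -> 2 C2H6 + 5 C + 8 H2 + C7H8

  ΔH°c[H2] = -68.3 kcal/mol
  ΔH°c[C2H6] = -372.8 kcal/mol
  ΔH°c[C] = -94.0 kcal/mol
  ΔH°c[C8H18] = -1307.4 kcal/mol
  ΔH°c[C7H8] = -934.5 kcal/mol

Using ΔH = Σ nΔHc°(reactants) − Σ nΔHc°(products):
= [2·(-1307.4)] − [2·(-372.8) + 5·(-94.0) + 8·(-68.3) + 1·(-934.5)]
= 81.7 kcal/mol

ΔH° = 81.7 kcal/mol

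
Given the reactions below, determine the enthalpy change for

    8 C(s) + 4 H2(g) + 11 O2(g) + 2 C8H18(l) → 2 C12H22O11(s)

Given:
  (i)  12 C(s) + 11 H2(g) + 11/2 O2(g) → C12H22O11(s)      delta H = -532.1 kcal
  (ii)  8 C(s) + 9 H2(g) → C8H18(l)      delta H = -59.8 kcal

(i) × 2: (2)·(-532.1) = -1064.2 kcal
(ii) reversed and × 2: (-2)·(-59.8) = +119.6 kcal
delta H = (2)·(-532.1) + (-2)·(-59.8) = -944.6 kcal

delta H = -944.6 kcal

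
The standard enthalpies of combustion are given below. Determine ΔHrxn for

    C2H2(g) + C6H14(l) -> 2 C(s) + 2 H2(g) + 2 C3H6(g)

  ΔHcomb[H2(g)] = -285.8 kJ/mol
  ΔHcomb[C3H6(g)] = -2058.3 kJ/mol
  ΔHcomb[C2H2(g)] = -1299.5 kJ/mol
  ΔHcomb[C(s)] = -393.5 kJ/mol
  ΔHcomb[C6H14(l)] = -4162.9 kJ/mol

Using ΔH = Σ nΔHc°(reactants) − Σ nΔHc°(products):
= [1·(-1299.5) + 1·(-4162.9)] − [2·(-393.5) + 2·(-285.8) + 2·(-2058.3)]
= 12.8 kJ/mol

ΔHrxn = 12.8 kJ/mol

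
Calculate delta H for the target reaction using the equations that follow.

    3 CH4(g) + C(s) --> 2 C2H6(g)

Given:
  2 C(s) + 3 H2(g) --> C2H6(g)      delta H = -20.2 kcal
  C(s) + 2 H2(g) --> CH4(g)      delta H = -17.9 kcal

delta H = 13.3 kcal

equation 1 × 2 (×2 to match 2 C2H6(g) in the target): (2)·(-20.2) = -40.4 kcal
equation 2 reversed and × 3 (reverse to put CH4(g) on the reactant side; scale by 3 for the 3 CH4(g)): (-3)·(-17.9) = +53.7 kcal
By Hess's law, delta H = (-40.4) + (+53.7) = 13.3 kcal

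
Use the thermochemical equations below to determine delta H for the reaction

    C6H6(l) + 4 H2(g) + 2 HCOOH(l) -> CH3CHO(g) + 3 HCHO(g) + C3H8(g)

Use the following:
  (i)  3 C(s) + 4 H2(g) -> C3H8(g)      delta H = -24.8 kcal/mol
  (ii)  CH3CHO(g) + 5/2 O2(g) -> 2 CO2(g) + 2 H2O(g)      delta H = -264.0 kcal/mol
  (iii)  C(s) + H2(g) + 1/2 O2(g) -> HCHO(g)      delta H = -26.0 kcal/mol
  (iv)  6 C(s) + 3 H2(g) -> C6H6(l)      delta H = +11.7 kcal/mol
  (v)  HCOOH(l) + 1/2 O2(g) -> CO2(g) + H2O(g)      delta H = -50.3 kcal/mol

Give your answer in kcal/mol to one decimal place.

(i) as written: -24.8 kcal/mol
(ii) reversed: +264.0 kcal/mol
(iii) × 3: (3)·(-26.0) = -78.0 kcal/mol
(iv) reversed: -11.7 kcal/mol
(v) × 2: (2)·(-50.3) = -100.6 kcal/mol
By Hess's law, delta H = (-24.8) + (+264.0) + (-78.0) + (-11.7) + (-100.6) = 48.9 kcal/mol

delta H = 48.9 kcal/mol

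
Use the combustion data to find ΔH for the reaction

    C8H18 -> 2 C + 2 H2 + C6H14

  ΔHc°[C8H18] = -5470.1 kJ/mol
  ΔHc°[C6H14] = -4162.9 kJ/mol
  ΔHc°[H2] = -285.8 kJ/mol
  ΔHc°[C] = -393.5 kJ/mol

With combustion enthalpies, reactants minus products:
= [1·(-5470.1)] − [2·(-393.5) + 2·(-285.8) + 1·(-4162.9)]
= 51.4 kJ/mol

ΔH = 51.4 kJ/mol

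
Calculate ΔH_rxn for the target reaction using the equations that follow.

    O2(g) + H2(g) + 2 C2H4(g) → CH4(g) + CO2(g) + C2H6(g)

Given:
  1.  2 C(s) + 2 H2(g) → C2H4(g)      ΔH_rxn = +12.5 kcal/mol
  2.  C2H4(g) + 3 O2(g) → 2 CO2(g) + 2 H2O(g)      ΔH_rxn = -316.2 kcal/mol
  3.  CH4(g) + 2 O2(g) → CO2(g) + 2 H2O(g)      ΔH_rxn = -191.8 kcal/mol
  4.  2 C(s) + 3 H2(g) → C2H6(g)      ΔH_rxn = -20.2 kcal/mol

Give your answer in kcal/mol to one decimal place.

eq. 1 reversed: -12.5 kcal/mol
eq. 2 as written: -316.2 kcal/mol
eq. 3 reversed (CH4(g) must end up as a product): +191.8 kcal/mol
eq. 4 as written (C2H6(g) already on the product side): -20.2 kcal/mol
ΔH_rxn = (-12.5) + (-316.2) + (+191.8) + (-20.2) = -157.1 kcal/mol

ΔH_rxn = -157.1 kcal/mol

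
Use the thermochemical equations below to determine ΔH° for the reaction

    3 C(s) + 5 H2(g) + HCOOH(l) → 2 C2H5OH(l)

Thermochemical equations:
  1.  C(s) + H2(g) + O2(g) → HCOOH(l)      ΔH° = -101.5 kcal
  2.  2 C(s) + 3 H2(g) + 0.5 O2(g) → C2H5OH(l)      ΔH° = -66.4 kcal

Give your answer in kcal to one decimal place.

ΔH° = -31.3 kcal

eq. 1 reversed (reverse to put HCOOH(l) on the reactant side): +101.5 kcal
eq. 2 × 2 (scale by 2 for the 2 C2H5OH(l)): (2)·(-66.4) = -132.8 kcal
Since enthalpy is a state function, ΔH° = (+101.5) + (-132.8) = -31.3 kcal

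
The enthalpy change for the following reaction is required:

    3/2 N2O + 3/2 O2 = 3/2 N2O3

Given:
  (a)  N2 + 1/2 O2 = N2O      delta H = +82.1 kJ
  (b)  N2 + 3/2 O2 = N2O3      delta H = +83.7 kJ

(a) reversed and × 3/2 (N2O must end up as a reactant; scale by 3/2 for the 3/2 N2O): (-3/2)·(+82.1) = -123.15 kJ
(b) × 3/2 (scale by 3/2 for the 3/2 N2O3): (3/2)·(+83.7) = +125.55 kJ
Summing the manipulated equations, delta H = (-123.15) + (+125.55) = 2.4 kJ

delta H = 2.4 kJ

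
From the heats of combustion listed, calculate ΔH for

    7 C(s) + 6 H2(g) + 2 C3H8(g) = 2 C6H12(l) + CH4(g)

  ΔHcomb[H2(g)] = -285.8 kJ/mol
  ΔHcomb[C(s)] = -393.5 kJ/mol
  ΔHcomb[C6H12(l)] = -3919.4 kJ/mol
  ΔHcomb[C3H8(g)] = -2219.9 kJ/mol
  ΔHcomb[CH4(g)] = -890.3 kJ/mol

Using ΔH = Σ nΔHc°(reactants) − Σ nΔHc°(products):
= [7·(-393.5) + 6·(-285.8) + 2·(-2219.9)] − [2·(-3919.4) + 1·(-890.3)]
= -180.0 kJ/mol

ΔH = -180.0 kJ/mol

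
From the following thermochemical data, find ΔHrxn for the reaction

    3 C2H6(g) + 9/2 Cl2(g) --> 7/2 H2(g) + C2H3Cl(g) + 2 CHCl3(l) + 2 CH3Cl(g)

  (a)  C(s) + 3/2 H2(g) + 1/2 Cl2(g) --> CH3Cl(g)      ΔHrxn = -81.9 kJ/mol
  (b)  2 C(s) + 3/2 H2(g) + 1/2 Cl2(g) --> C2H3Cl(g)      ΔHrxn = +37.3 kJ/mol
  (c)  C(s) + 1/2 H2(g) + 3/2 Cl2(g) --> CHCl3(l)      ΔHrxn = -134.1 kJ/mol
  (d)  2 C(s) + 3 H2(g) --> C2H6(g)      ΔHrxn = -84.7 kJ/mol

(a) × 2 (×2 to match 2 CH3Cl(g) in the target): (2)·(-81.9) = -163.8 kJ/mol
(b) as written (C2H3Cl(g) already on the product side): +37.3 kJ/mol
(c) × 2 (×2 to match 2 CHCl3(l) in the target): (2)·(-134.1) = -268.2 kJ/mol
(d) reversed and × 3 (C2H6(g) must end up as a reactant; ×3 to match 3 C2H6(g) in the target): (-3)·(-84.7) = +254.1 kJ/mol
By Hess's law, ΔHrxn = (2)·(-81.9) + (1)·(+37.3) + (2)·(-134.1) + (-3)·(-84.7) = -140.6 kJ/mol

ΔHrxn = -140.6 kJ/mol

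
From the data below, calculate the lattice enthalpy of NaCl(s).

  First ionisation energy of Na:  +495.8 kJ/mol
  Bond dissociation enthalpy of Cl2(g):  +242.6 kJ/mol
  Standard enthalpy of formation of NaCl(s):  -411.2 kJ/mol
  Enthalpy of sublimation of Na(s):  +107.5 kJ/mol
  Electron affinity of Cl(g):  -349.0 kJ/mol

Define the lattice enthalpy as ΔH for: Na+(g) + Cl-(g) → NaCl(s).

ΔHf° = 1·ΔHsub + 1·(ΣIE) + 1/2·D(Cl2) + 1·EA + U
-411.2 = 1·(+107.5) + 1·(+495.8) + 1/2·(+242.6) + 1·(-349.0) + U
U = -411.2 − (+375.6) = -786.8 kJ/mol

U = -786.8 kJ/mol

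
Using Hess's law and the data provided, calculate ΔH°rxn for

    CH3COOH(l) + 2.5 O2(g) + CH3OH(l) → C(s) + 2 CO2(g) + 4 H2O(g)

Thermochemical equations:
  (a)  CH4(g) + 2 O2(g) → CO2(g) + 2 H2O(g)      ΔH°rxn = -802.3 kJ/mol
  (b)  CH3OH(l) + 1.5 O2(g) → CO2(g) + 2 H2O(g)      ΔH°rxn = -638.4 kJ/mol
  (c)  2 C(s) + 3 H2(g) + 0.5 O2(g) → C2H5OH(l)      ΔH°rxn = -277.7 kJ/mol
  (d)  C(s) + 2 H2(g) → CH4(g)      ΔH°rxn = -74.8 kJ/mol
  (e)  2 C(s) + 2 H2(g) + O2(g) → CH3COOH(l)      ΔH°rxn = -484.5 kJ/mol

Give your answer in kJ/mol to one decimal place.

ΔH°rxn = -1031.0 kJ/mol

(a) as written: -802.3 kJ/mol
(b) as written (CH3OH(l) already on the reactant side): -638.4 kJ/mol
(c): not needed (C2H5OH(l) appears nowhere else).
(d) as written: -74.8 kJ/mol
(e) reversed (reverse to put CH3COOH(l) on the reactant side): +484.5 kJ/mol
ΔH°rxn = (1)·(-802.3) + (1)·(-638.4) + (1)·(-74.8) + (-1)·(-484.5) = -1031.0 kJ/mol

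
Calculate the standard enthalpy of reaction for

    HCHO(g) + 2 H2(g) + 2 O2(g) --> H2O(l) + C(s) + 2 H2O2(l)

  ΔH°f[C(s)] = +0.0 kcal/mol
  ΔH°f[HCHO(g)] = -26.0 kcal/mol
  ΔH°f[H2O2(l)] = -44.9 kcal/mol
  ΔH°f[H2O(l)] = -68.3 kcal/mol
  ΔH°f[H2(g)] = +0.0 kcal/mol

ΔH° = -132.1 kcal/mol

Products: 1·(-68.3) + 1·(+0.0) + 2·(-44.9) = -158.1
Reactants: 1·(-26.0) + 2·(+0.0) + 2·(+0.0) = -26.0
ΔH° = (-158.1) − (-26.0) = -132.1 kcal/mol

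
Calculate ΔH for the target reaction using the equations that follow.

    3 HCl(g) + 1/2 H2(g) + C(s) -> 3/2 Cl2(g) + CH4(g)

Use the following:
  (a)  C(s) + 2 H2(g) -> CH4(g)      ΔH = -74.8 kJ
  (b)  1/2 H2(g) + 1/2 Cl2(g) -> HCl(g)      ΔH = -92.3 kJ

ΔH = 202.1 kJ

(a) as written: -74.8 kJ
(b) reversed and × 3: (-3)·(-92.3) = +276.9 kJ
Combining the equations, ΔH = (1)·(-74.8) + (-3)·(-92.3) = 202.1 kJ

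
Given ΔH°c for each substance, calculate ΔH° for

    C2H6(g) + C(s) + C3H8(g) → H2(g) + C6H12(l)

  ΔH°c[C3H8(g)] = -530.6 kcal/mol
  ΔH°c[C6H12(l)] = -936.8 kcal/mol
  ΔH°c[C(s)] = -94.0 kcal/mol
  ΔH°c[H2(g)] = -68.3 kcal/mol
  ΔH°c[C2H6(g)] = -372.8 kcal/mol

ΔH° = 7.7 kcal/mol

Using ΔH = Σ nΔHc°(reactants) − Σ nΔHc°(products):
= [1·(-372.8) + 1·(-94.0) + 1·(-530.6)] − [1·(-68.3) + 1·(-936.8)]
= 7.7 kcal/mol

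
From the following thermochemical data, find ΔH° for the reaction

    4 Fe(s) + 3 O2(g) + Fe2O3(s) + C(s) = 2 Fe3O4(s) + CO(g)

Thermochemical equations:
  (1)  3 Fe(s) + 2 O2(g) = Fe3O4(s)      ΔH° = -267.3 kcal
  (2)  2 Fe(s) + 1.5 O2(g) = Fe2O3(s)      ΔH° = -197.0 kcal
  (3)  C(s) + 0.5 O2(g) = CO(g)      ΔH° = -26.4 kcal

ΔH° = -364.0 kcal

(1) × 2: (2)·(-267.3) = -534.6 kcal
(2) reversed: +197.0 kcal
(3) as written: -26.4 kcal
ΔH° = (2)·(-267.3) + (-1)·(-197.0) + (1)·(-26.4) = -364.0 kcal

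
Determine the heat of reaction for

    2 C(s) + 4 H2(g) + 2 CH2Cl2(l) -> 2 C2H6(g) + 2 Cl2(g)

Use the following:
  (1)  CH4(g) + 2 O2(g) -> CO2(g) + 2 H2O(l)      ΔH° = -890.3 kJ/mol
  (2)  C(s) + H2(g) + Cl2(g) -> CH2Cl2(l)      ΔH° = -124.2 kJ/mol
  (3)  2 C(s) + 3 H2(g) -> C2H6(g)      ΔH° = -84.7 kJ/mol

(1): not needed.
(2) reversed and × 2: (-2)·(-124.2) = +248.4 kJ/mol
(3) × 2: (2)·(-84.7) = -169.4 kJ/mol
ΔH° = (+248.4) + (-169.4) = 79.0 kJ/mol

ΔH° = 79.0 kJ/mol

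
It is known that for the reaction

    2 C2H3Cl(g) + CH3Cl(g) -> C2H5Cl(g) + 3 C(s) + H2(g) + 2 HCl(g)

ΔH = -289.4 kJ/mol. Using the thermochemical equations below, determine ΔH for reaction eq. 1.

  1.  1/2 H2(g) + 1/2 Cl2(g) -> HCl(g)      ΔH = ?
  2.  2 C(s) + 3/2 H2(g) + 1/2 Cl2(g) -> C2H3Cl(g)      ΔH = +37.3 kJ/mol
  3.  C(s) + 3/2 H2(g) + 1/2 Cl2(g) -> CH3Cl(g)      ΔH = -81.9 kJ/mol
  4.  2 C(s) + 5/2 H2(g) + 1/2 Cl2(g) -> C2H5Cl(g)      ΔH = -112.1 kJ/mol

eq. 1 × 2: contributes 2·x
eq. 2 reversed and × 2: (-2)·(+37.3) = -74.6 kJ/mol
eq. 3 reversed: +81.9 kJ/mol
eq. 4 as written: -112.1 kJ/mol
-289.4 = (-74.6) + (+81.9) + (-112.1) + 2·x
x = (-289.4 − (-104.8)) / (2) = -92.3 kJ/mol

ΔH = -92.3 kJ/mol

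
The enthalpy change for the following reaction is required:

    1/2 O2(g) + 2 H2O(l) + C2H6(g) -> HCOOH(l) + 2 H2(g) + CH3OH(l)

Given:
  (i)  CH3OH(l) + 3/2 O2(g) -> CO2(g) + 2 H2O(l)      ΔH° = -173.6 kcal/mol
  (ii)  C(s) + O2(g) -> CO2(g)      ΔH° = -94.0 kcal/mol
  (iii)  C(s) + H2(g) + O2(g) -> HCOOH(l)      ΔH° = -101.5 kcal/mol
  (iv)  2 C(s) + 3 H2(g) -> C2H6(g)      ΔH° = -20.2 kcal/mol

ΔH° = -1.7 kcal/mol

(i) reversed (reverse to put CH3OH(l) on the product side): +173.6 kcal/mol
(ii) as written: -94.0 kcal/mol
(iii) as written (HCOOH(l) already on the product side): -101.5 kcal/mol
(iv) reversed (reverse to put C2H6(g) on the reactant side): +20.2 kcal/mol
ΔH° = (-1)·(-173.6) + (1)·(-94.0) + (1)·(-101.5) + (-1)·(-20.2) = -1.7 kcal/mol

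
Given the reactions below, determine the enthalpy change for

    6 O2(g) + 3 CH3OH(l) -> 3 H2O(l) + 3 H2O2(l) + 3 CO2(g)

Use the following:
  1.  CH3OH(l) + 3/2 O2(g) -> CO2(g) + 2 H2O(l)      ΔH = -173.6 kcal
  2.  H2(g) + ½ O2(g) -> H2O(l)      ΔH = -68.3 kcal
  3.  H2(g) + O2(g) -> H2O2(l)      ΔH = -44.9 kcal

ΔH = -450.6 kcal

eq. 1 × 3 (scale by 3 for the 3 CH3OH(l)): (3)·(-173.6) = -520.8 kcal
eq. 2 reversed and × 3: (-3)·(-68.3) = +204.9 kcal
eq. 3 × 3 (scale by 3 for the 3 H2O2(l)): (3)·(-44.9) = -134.7 kcal
Summing the manipulated equations, ΔH = (3)·(-173.6) + (-3)·(-68.3) + (3)·(-44.9) = -450.6 kcal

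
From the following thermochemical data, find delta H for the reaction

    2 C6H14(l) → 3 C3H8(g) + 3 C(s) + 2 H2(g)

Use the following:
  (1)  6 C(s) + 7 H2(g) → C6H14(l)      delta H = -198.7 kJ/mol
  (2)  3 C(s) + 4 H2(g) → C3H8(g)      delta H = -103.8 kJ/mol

(1) reversed and × 2: (-2)·(-198.7) = +397.4 kJ/mol
(2) × 3: (3)·(-103.8) = -311.4 kJ/mol
Summing the manipulated equations, delta H = (-2)·(-198.7) + (3)·(-103.8) = 86.0 kJ/mol

delta H = 86.0 kJ/mol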